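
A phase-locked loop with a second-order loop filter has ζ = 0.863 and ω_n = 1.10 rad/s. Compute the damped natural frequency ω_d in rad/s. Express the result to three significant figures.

ω_d = ω_n√(1−ζ²) = 1.10·√0.255 = 0.556 rad/s.

ω_d ≈ 0.556 rad/s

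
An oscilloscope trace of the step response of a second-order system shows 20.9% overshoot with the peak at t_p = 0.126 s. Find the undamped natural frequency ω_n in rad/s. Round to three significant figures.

From the overshoot, ζ = −ln(OS)/√(π²+ln²(OS)) = 0.446.
From t_p = π/ω_d, ω_d = π/0.126 = 24.9 rad/s, so ω_n = ω_d/√(1−ζ²) = 27.9 rad/s.

ω_n ≈ 27.9 rad/s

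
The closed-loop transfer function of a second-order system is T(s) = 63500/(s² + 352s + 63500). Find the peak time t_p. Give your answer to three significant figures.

t_p ≈ 0.0174 s

ω_n = √63500 = 252 rad/s; ζ = 352/(2·252) = 0.698.
The damped frequency ω_d = ω_n√(1−ζ²) = 180 rad/s. Then t_p = π/ω_d = 0.0174 s.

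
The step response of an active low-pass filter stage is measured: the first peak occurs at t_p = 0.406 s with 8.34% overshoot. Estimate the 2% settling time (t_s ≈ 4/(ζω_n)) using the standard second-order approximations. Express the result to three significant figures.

t_s ≈ 0.654 s

From the overshoot, ζ = −ln(OS)/√(π²+ln²(OS)) = 0.620.
From t_p = π/ω_d, ω_d = π/0.406 = 7.74 rad/s, so ω_n = ω_d/√(1−ζ²) = 9.86 rad/s.
t_s ≈ 4/(ζω_n) = 4/(0.620·9.86) = 0.654 s.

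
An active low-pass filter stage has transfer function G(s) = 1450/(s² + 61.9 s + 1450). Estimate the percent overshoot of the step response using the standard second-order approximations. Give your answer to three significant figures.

Comparing the denominator to s² + 2ζω_n s + ω_n²: ω_n = √1450 = 38.1 rad/s, and 2ζω_n = 61.9 so ζ = 61.9/(2·38.1) = 0.813.
Overshoot: exp(−π·0.813/√(1−0.813²)) = 0.0125, i.e. 1.25%.

%OS ≈ 1.25%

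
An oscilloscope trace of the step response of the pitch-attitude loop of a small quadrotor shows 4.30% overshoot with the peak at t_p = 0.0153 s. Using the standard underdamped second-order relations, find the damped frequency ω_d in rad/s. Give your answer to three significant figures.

ω_d ≈ 205 rad/s

t_p = π/ω_d, so ω_d = π/0.0153 = 205 rad/s.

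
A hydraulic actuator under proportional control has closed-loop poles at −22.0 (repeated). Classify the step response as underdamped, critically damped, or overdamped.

Since there is a repeated negative-real pole, the response is critically damped.

critically damped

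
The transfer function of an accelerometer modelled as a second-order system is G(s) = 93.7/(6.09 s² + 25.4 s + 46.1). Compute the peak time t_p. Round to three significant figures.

t_p ≈ 1.75 s

Dividing through by 6.09: denominator becomes s² + 4.171 s + 7.570.
So ω_n = √7.570 = 2.75 rad/s and ζ = 4.171/(2·2.75) = 0.758.
The damped frequency ω_d = ω_n√(1−ζ²) = 1.79 rad/s. t_p = π/ω_d = 1.75 s.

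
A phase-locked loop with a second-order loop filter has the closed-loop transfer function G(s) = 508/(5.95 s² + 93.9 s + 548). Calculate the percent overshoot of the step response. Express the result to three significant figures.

Dividing through by 5.95: denominator becomes s² + 15.78 s + 92.10.
So ω_n = √92.10 = 9.60 rad/s and ζ = 15.78/(2·9.60) = 0.822.
%OS = 100 e^{−πζ/√(1−ζ²)} with ζ = 0.822 gives 1.07%.

%OS ≈ 1.07%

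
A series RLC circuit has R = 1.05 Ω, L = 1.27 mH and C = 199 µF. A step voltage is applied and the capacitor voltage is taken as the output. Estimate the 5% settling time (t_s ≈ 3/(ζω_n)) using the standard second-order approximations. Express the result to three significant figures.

t_s ≈ 0.00726 s

For a series RLC circuit (capacitor voltage as output), ω_n = 1/√(LC) = 1/√(1.27 mH · 199 µF) = 1990 rad/s.
ζ = (R/2)·√(C/L) = (1.05/2)·√(199 µF/1.27 mH) = 0.208.
t_s ≈ 3/(ζω_n) = 0.00726 s.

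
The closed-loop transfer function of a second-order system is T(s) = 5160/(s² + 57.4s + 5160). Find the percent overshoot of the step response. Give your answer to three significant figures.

ω_n = √5160 = 71.8 rad/s; ζ = 57.4/(2·71.8) = 0.400.
%OS = 100 e^{−πζ/√(1−ζ²)} with ζ = 0.400 gives 25.4%.

%OS ≈ 25.4%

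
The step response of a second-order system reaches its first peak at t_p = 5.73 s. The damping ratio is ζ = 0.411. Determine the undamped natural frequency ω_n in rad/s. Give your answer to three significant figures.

Peak time t_p = π/ω_d, so ω_d = π/t_p = π/5.73 = 0.548 rad/s.
ω_n = ω_d/√(1−ζ²) = 0.548/√0.831 = 0.601 rad/s.

ω_n ≈ 0.601 rad/s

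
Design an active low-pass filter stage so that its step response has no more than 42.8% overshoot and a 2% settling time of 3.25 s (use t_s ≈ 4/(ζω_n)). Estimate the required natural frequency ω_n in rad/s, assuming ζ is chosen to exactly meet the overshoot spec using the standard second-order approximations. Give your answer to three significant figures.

ω_n ≈ 4.72 rad/s

From %OS = 100·exp(−πζ/√(1−ζ²)), invert to get ζ = −ln(OS)/√(π² + ln²(OS)) with OS = 0.428.
−ln 0.428 = 0.8486, so ζ = 0.8486/√(π² + 0.7202) = 0.261.
From t_s ≈ 4/(ζω_n): ω_n = 4/(ζ·t_s) = 4/(0.261·3.25) = 4.72 rad/s.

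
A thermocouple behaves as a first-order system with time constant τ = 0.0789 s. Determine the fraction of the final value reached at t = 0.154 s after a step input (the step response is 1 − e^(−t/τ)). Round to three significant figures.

y/y_∞ ≈ 0.858

y(t)/y_∞ = 1 − e^(−t/τ) = 1 − e^(−0.154/0.0789) = 1 − e^(−1.95) = 0.858.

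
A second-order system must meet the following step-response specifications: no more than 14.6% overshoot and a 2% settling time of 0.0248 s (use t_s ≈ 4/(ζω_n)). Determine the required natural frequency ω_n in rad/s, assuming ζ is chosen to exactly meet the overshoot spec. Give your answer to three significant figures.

ω_n ≈ 309 rad/s

ζ = −ln(OS)/√(π² + (ln OS)²). With OS = 0.146, ln OS = −1.924 and ζ = 1.924/3.684 = 0.522.
Then ω_n = 4/(ζ t_s) = 4/(0.522 × 0.0248) = 309 rad/s.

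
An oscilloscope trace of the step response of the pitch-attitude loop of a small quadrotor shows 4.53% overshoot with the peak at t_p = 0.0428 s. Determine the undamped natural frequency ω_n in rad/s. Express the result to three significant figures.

ω_n ≈ 103 rad/s

From the overshoot, ζ = −ln(OS)/√(π²+ln²(OS)) = 0.702.
From t_p = π/ω_d, ω_d = π/0.0428 = 73.4 rad/s, so ω_n = ω_d/√(1−ζ²) = 103 rad/s.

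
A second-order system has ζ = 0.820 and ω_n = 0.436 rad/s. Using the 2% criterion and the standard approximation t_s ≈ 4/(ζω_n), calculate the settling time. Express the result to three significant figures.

t_s ≈ 11.2 s

t_s ≈ 4/(ζω_n) = 4/(0.820 × 0.436) = 11.2 s.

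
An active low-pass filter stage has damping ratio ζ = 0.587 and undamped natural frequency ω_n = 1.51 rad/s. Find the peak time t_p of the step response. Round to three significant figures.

t_p ≈ 2.57 s

The damped frequency is ω_d = ω_n√(1−ζ²) = 1.51·√(1−0.345) = 1.22 rad/s.
Peak time t_p = π/ω_d = π/1.22 = 2.57 s.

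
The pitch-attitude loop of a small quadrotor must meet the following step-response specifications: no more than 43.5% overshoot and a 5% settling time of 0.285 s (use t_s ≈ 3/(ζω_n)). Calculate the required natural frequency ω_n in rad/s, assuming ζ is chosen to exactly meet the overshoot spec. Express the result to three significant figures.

ω_n ≈ 41.1 rad/s

ζ = −ln(OS)/√(π² + (ln OS)²). With OS = 0.435, ln OS = −0.8324 and ζ = 0.8324/3.250 = 0.256.
From t_s ≈ 3/(ζω_n): ω_n = 3/(ζ·t_s) = 3/(0.256·0.285) = 41.1 rad/s.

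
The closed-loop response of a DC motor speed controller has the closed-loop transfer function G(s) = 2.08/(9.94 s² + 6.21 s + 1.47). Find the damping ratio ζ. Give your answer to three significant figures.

ζ ≈ 0.812

Dividing through by 9.94: denominator becomes s² + 0.6247 s + 0.1479.
So ω_n = √0.1479 = 0.385 rad/s and ζ = 0.6247/(2·0.385) = 0.812.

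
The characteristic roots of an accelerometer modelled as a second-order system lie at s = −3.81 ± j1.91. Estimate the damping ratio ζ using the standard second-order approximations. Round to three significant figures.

ζ ≈ 0.894

|pole| = ω_n = √(3.81² + 1.91²) = 4.26 rad/s; ζ = cos θ = σ/ω_n = 0.894.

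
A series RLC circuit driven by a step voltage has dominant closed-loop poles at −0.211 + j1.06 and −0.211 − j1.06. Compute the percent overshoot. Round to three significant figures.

%OS ≈ 53.5%

The poles are at −σ ± jω_d with σ = 0.211 and ω_d = 1.06, so ω_n = √(σ²+ω_d²) = 1.08 rad/s and ζ = σ/ω_n = 0.195.
%OS = 100 e^{−πζ/√(1−ζ²)} with ζ = 0.195 gives 53.5%.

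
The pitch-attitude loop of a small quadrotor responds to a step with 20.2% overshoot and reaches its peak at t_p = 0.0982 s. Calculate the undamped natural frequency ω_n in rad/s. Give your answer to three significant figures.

ω_n ≈ 35.9 rad/s

ζ from %OS: ζ = |ln 0.202|/√(π²+ln²0.202) = 0.454.
From t_p = π/ω_d, ω_d = π/0.0982 = 32.0 rad/s, so ω_n = ω_d/√(1−ζ²) = 35.9 rad/s.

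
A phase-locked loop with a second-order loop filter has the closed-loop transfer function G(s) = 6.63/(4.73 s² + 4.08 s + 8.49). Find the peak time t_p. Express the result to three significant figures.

t_p ≈ 2.48 s

Dividing through by 4.73: denominator becomes s² + 0.8626 s + 1.795.
So ω_n = √1.795 = 1.34 rad/s and ζ = 0.8626/(2·1.34) = 0.322.
ω_d = 1.34·√(1 − 0.322²) = 1.27 rad/s. t_p = π/ω_d = 2.48 s.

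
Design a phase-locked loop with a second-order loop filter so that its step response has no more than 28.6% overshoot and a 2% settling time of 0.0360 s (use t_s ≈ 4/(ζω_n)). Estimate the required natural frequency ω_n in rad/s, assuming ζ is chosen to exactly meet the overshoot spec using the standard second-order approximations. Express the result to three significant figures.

ω_n ≈ 300 rad/s

ζ = −ln(OS)/√(π² + (ln OS)²). With OS = 0.286, ln OS = −1.252 and ζ = 1.252/3.382 = 0.370.
From t_s ≈ 4/(ζω_n): ω_n = 4/(ζ·t_s) = 4/(0.370·0.0360) = 300 rad/s.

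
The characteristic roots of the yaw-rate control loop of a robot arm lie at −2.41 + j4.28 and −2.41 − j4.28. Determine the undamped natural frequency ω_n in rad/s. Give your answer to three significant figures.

With σ = 2.41, ω_d = 4.28: ω_n = √(σ²+ω_d²) = 4.91 rad/s, ζ = σ/ω_n = 0.491.

ω_n ≈ 4.91 rad/s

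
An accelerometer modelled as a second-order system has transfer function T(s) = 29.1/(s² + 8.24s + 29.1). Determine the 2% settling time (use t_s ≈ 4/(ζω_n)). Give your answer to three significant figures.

Matching coefficients with s² + 2ζω_n s + ω_n² gives ω_n² = 29.1 ⇒ ω_n = 5.39 rad/s, and ζ = 8.24/(2ω_n) = 0.764.
t_s ≈ 4/(ζω_n) = 4/(0.764·5.39) = 0.971 s.

t_s ≈ 0.971 s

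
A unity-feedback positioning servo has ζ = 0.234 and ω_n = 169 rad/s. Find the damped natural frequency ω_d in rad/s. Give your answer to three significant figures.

ω_d = ω_n√(1−ζ²) = 169·√0.945 = 164 rad/s.

ω_d ≈ 164 rad/s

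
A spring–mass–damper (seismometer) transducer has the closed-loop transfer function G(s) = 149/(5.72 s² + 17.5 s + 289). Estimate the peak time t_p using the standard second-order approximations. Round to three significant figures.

Dividing through by 5.72: denominator becomes s² + 3.059 s + 50.52.
So ω_n = √50.52 = 7.11 rad/s and ζ = 3.059/(2·7.11) = 0.215.
ω_d = ω_n√(1−ζ²) = 6.94 rad/s. t_p = π/ω_d = 0.453 s.

t_p ≈ 0.453 s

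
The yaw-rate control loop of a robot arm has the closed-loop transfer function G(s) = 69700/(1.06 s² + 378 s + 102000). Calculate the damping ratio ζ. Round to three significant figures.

ζ ≈ 0.575

Dividing through by 1.06: denominator becomes s² + 356.6 s + 96230.
So ω_n = √96230 = 310 rad/s and ζ = 356.6/(2·310) = 0.575.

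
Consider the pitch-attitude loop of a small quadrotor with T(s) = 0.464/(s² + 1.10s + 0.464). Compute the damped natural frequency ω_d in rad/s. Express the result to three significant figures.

ω_d ≈ 0.402 rad/s

Comparing the denominator to s² + 2ζω_n s + ω_n²: ω_n = √0.464 = 0.681 rad/s, and 2ζω_n = 1.10 so ζ = 1.10/(2·0.681) = 0.807.
ω_d = 0.681·√(1 − 0.807²) = 0.402 rad/s.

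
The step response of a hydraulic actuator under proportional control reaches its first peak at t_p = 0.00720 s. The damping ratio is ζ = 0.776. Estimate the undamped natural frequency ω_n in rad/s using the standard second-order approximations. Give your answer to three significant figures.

Peak time t_p = π/ω_d, so ω_d = π/t_p = π/0.00720 = 436 rad/s.
ω_n = ω_d/√(1−ζ²) = 436/√0.398 = 692 rad/s.

ω_n ≈ 692 rad/s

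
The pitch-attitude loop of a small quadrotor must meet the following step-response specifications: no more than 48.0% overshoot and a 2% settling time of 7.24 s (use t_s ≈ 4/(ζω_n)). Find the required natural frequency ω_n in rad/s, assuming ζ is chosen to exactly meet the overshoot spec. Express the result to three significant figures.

ω_n ≈ 2.43 rad/s

ζ = −ln(OS)/√(π² + (ln OS)²). With OS = 0.480, ln OS = −0.7340 and ζ = 0.7340/3.226 = 0.228.
From t_s ≈ 4/(ζω_n): ω_n = 4/(ζ·t_s) = 4/(0.228·7.24) = 2.43 rad/s.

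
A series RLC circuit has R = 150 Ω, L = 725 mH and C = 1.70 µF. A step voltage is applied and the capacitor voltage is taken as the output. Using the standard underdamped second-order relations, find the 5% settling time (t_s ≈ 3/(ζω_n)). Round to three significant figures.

For a series RLC circuit (capacitor voltage as output), ω_n = 1/√(LC) = 1/√(725 mH · 1.70 µF) = 901 rad/s.
ζ = (R/2)·√(C/L) = (150/2)·√(1.70 µF/725 mH) = 0.115.
t_s ≈ 3/(ζω_n) = 0.0290 s.

t_s ≈ 0.0290 s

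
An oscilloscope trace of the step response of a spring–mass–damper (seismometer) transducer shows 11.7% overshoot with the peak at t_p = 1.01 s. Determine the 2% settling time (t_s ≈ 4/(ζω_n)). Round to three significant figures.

t_s ≈ 1.88 s

From the overshoot, ζ = −ln(OS)/√(π²+ln²(OS)) = 0.564.
From t_p = π/ω_d, ω_d = π/1.01 = 3.11 rad/s, so ω_n = ω_d/√(1−ζ²) = 3.77 rad/s.
t_s ≈ 4/(ζω_n) = 4/(0.564·3.77) = 1.88 s.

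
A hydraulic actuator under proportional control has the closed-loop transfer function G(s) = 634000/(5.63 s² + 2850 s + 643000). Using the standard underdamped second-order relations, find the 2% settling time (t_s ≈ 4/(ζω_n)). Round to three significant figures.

t_s ≈ 0.0158 s

Dividing through by 5.63: denominator becomes s² + 506.2 s + 114200.
So ω_n = √114200 = 338 rad/s and ζ = 506.2/(2·338) = 0.749.
t_s ≈ 4/(ζω_n) = 0.0158 s.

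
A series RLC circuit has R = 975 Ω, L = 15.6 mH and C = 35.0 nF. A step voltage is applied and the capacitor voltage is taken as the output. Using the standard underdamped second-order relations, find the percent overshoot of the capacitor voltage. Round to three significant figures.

%OS ≈ 3.48%

For a series RLC circuit (capacitor voltage as output), ω_n = 1/√(LC) = 1/√(15.6 mH · 35.0 nF) = 42800 rad/s.
ζ = (R/2)·√(C/L) = (975/2)·√(35.0 nF/15.6 mH) = 0.730.
Overshoot: exp(−π·0.730/√(1−0.730²)) = 0.0348, i.e. 3.48%.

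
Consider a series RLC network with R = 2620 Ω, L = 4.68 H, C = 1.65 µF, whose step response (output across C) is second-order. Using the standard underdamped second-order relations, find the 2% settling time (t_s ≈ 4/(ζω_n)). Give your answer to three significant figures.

t_s ≈ 0.0143 s

For a series RLC circuit (capacitor voltage as output), ω_n = 1/√(LC) = 1/√(4.68 H · 1.65 µF) = 360 rad/s.
ζ = (R/2)·√(C/L) = (2620/2)·√(1.65 µF/4.68 H) = 0.778.
t_s ≈ 4/(ζω_n) = 0.0143 s.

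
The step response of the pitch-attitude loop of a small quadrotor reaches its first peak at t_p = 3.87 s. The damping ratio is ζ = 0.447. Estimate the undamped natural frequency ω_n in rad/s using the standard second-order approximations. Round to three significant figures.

Peak time t_p = π/ω_d, so ω_d = π/t_p = π/3.87 = 0.812 rad/s.
ω_n = ω_d/√(1−ζ²) = 0.812/√0.800 = 0.907 rad/s.

ω_n ≈ 0.907 rad/s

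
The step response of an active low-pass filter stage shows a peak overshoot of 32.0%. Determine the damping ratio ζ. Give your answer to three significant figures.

Inverting the overshoot relation: ζ = |ln 0.320|/√(π² + ln²0.320) = 0.341.

ζ ≈ 0.341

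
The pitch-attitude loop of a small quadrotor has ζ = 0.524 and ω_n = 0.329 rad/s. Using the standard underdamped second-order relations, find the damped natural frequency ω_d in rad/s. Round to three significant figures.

ω_d ≈ 0.280 rad/s

ω_d = ω_n√(1−ζ²) = 0.329·√0.725 = 0.280 rad/s.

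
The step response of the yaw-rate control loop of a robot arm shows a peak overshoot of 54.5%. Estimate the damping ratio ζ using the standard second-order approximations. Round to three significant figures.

Inverting the overshoot relation: ζ = |ln 0.545|/√(π² + ln²0.545) = 0.190.

ζ ≈ 0.190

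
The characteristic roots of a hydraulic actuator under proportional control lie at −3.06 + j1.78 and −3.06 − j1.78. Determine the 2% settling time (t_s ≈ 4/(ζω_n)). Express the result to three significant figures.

For poles at −σ ± jω_d, ζω_n = σ = 3.06, so t_s ≈ 4/σ = 1.31 s.

t_s ≈ 1.31 s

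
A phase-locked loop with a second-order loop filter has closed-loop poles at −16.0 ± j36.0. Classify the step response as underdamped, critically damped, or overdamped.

underdamped

Since the poles form a complex-conjugate pair with nonzero imaginary part, the response is underdamped.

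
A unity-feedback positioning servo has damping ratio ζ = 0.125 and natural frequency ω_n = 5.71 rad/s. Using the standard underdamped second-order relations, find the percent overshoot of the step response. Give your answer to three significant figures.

%OS ≈ 67.3%

For an underdamped second-order system, %OS = 100·exp(−πζ/√(1−ζ²)).
πζ/√(1−ζ²) = π·0.125/√(1−0.0156) = 0.3958, so %OS = 100·e^(−0.3958) = 67.3%.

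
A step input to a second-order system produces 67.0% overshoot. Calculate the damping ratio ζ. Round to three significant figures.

ζ ≈ 0.126

Inverting the overshoot relation: ζ = |ln 0.670|/√(π² + ln²0.670) = 0.126.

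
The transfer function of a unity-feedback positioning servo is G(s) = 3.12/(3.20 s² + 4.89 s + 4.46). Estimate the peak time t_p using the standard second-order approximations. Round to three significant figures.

t_p ≈ 3.49 s

Dividing through by 3.20: denominator becomes s² + 1.528 s + 1.394.
So ω_n = √1.394 = 1.18 rad/s and ζ = 1.528/(2·1.18) = 0.647.
The damped frequency ω_d = ω_n√(1−ζ²) = 0.900 rad/s. t_p = π/ω_d = 3.49 s.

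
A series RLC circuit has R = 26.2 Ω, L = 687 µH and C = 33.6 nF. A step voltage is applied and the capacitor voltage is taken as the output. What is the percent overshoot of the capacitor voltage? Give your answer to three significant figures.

%OS ≈ 74.9%

For a series RLC circuit (capacitor voltage as output), ω_n = 1/√(LC) = 1/√(687 µH · 33.6 nF) = 208000 rad/s.
ζ = (R/2)·√(C/L) = (26.2/2)·√(33.6 nF/687 µH) = 0.0916.
%OS = 100 e^{−πζ/√(1−ζ²)} with ζ = 0.0916 gives 74.9%.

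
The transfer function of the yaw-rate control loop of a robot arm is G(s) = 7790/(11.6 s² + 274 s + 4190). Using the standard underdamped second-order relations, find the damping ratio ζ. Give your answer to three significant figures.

ζ ≈ 0.621

Dividing through by 11.6: denominator becomes s² + 23.62 s + 361.2.
So ω_n = √361.2 = 19.0 rad/s and ζ = 23.62/(2·19.0) = 0.621.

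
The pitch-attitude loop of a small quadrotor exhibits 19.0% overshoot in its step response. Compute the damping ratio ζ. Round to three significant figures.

From %OS = 100·exp(−πζ/√(1−ζ²)), invert to get ζ = −ln(OS)/√(π² + ln²(OS)) with OS = 0.190.
−ln 0.190 = 1.661, so ζ = 1.661/√(π² + 2.758) = 0.467.

ζ ≈ 0.467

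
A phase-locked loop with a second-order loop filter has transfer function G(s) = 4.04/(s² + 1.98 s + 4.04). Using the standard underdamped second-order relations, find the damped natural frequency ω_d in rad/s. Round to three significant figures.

ω_d ≈ 1.75 rad/s

Comparing the denominator to s² + 2ζω_n s + ω_n²: ω_n = √4.04 = 2.01 rad/s, and 2ζω_n = 1.98 so ζ = 1.98/(2·2.01) = 0.493.
ω_d = ω_n√(1−ζ²) = 1.75 rad/s.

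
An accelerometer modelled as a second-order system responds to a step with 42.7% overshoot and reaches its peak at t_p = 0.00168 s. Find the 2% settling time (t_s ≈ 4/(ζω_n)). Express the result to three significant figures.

From the overshoot, ζ = −ln(OS)/√(π²+ln²(OS)) = 0.261.
t_p = π/ω_d ⇒ ω_d = 1870 rad/s; then ω_n = ω_d/√(1−ζ²) = 1940 rad/s.
t_s ≈ 4/(ζω_n) = 4/(0.261·1940) = 0.00790 s.

t_s ≈ 0.00790 s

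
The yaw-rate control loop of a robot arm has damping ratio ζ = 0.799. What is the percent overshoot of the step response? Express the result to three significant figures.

For an underdamped second-order system, %OS = 100·exp(−πζ/√(1−ζ²)).
πζ/√(1−ζ²) = π·0.799/√(1−0.638) = 4.174, so %OS = 100·e^(−4.174) = 1.54%.

%OS ≈ 1.54%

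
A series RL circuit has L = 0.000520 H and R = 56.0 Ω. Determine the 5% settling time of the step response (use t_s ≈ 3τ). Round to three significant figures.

τ = L/R = 0.000520/56.0 = 0.00000929 s.
t_s ≈ 3τ = 0.0000279 s.

t_s ≈ 0.0000279 s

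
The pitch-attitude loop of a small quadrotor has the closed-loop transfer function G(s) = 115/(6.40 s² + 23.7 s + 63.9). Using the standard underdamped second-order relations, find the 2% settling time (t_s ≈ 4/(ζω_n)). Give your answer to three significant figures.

t_s ≈ 2.16 s

Dividing through by 6.40: denominator becomes s² + 3.703 s + 9.984.
So ω_n = √9.984 = 3.16 rad/s and ζ = 3.703/(2·3.16) = 0.586.
t_s ≈ 4/(ζω_n) = 2.16 s.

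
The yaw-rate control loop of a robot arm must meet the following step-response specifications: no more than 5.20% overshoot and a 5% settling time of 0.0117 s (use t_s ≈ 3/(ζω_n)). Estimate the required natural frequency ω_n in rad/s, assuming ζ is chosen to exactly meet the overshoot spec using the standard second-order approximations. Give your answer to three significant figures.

ζ = −ln(OS)/√(π² + (ln OS)²). With OS = 0.0520, ln OS = −2.957 and ζ = 2.957/4.314 = 0.685.
Then ω_n = 3/(ζ t_s) = 3/(0.685 × 0.0117) = 374 rad/s.

ω_n ≈ 374 rad/s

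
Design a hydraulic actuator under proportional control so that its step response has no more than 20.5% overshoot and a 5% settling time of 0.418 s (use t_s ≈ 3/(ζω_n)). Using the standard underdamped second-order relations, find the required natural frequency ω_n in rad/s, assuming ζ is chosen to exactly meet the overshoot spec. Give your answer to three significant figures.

From %OS = 100·exp(−πζ/√(1−ζ²)), invert to get ζ = −ln(OS)/√(π² + ln²(OS)) with OS = 0.205.
−ln 0.205 = 1.585, so ζ = 1.585/√(π² + 2.511) = 0.450.
Then ω_n = 3/(ζ t_s) = 3/(0.450 × 0.418) = 15.9 rad/s.

ω_n ≈ 15.9 rad/s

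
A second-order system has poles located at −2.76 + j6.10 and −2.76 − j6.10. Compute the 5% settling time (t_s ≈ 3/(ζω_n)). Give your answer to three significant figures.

For poles at −σ ± jω_d, ζω_n = σ = 2.76, so t_s ≈ 3/σ = 1.09 s.

t_s ≈ 1.09 s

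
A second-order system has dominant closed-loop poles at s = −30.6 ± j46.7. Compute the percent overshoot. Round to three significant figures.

%OS ≈ 12.8%

|pole| = ω_n = √(30.6² + 46.7²) = 55.8 rad/s; ζ = cos θ = σ/ω_n = 0.548.
%OS = 100·exp(−πζ/√(1−ζ²)) = 12.8%.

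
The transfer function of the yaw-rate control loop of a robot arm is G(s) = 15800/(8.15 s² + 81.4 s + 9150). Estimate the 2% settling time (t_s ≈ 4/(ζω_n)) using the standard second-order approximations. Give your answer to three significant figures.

Dividing through by 8.15: denominator becomes s² + 9.988 s + 1123.
So ω_n = √1123 = 33.5 rad/s and ζ = 9.988/(2·33.5) = 0.149.
t_s ≈ 4/(ζω_n) = 0.801 s.

t_s ≈ 0.801 s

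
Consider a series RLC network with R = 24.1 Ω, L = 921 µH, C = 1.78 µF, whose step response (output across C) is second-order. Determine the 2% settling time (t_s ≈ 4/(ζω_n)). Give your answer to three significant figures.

t_s ≈ 0.000306 s

For a series RLC circuit (capacitor voltage as output), ω_n = 1/√(LC) = 1/√(921 µH · 1.78 µF) = 24700 rad/s.
ζ = (R/2)·√(C/L) = (24.1/2)·√(1.78 µF/921 µH) = 0.530.
t_s ≈ 4/(ζω_n) = 0.000306 s.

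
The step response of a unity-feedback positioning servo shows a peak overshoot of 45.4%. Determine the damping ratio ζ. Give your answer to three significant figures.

ζ ≈ 0.244

ζ = −ln(OS)/√(π² + (ln OS)²). With OS = 0.454, ln OS = −0.7897 and ζ = 0.7897/3.239 = 0.244.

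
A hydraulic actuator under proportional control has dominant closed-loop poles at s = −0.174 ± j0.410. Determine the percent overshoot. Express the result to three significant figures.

With σ = 0.174, ω_d = 0.410: ω_n = √(σ²+ω_d²) = 0.445 rad/s, ζ = σ/ω_n = 0.391.
Overshoot: exp(−π·0.391/√(1−0.391²)) = 0.264, i.e. 26.4%.

%OS ≈ 26.4%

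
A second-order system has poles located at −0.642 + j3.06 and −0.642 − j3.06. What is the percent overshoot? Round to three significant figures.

With σ = 0.642, ω_d = 3.06: ω_n = √(σ²+ω_d²) = 3.13 rad/s, ζ = σ/ω_n = 0.205.
%OS = 100·exp(−πζ/√(1−ζ²)) = 51.7%.

%OS ≈ 51.7%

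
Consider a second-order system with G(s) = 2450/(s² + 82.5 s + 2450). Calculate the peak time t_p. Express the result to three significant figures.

t_p ≈ 0.115 s

ω_n = √2450 = 49.5 rad/s; ζ = 82.5/(2·49.5) = 0.833.
The damped frequency ω_d = ω_n√(1−ζ²) = 27.4 rad/s. Then t_p = π/ω_d = 0.115 s.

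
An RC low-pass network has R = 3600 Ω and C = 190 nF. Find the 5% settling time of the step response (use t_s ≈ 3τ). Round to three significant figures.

τ = RC = 3600 × 190 nF = 0.000684 s.
t_s ≈ 3τ = 0.00205 s.

t_s ≈ 0.00205 s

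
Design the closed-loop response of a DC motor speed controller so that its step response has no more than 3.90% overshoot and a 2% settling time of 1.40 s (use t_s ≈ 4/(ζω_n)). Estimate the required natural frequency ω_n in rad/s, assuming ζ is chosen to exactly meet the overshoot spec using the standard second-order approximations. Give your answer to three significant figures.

ω_n ≈ 3.98 rad/s

ζ = −ln(OS)/√(π² + (ln OS)²). With OS = 0.0390, ln OS = −3.244 and ζ = 3.244/4.516 = 0.718.
From t_s ≈ 4/(ζω_n): ω_n = 4/(ζ·t_s) = 4/(0.718·1.40) = 3.98 rad/s.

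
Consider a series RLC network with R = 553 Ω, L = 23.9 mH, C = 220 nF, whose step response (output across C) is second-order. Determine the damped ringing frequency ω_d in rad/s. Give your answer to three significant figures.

ω_d ≈ 7510 rad/s

For a series RLC circuit (capacitor voltage as output), ω_n = 1/√(LC) = 1/√(23.9 mH · 220 nF) = 13800 rad/s.
ζ = (R/2)·√(C/L) = (553/2)·√(220 nF/23.9 mH) = 0.839.
ω_d = 13800·√(1 − 0.839²) = 7510 rad/s.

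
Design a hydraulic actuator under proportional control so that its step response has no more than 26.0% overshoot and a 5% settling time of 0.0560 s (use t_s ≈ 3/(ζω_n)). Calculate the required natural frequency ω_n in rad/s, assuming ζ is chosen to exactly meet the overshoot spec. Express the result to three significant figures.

ω_n ≈ 136 rad/s

Inverting the overshoot relation: ζ = |ln 0.260|/√(π² + ln²0.260) = 0.394.
Then ω_n = 3/(ζ t_s) = 3/(0.394 × 0.0560) = 136 rad/s.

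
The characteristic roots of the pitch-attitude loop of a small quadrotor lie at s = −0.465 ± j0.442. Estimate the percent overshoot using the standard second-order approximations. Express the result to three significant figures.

%OS ≈ 3.67%

With σ = 0.465, ω_d = 0.442: ω_n = √(σ²+ω_d²) = 0.642 rad/s, ζ = σ/ω_n = 0.725.
%OS = 100 e^{−πζ/√(1−ζ²)} with ζ = 0.725 gives 3.67%.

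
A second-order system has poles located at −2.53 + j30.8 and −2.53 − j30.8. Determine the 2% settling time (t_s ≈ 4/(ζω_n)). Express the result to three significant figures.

t_s ≈ 1.58 s

For poles at −σ ± jω_d, ζω_n = σ = 2.53, so t_s ≈ 4/σ = 1.58 s.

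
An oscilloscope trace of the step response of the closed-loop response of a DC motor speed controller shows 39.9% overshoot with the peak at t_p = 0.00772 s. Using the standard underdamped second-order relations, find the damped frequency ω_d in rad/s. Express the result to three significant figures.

t_p = π/ω_d, so ω_d = π/0.00772 = 407 rad/s.

ω_d ≈ 407 rad/s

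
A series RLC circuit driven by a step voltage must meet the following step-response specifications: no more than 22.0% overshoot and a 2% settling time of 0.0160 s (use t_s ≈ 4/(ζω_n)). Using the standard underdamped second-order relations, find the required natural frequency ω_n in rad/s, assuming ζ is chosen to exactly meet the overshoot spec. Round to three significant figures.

ω_n ≈ 576 rad/s

From %OS = 100·exp(−πζ/√(1−ζ²)), invert to get ζ = −ln(OS)/√(π² + ln²(OS)) with OS = 0.220.
−ln 0.220 = 1.514, so ζ = 1.514/√(π² + 2.293) = 0.434.
Then ω_n = 4/(ζ t_s) = 4/(0.434 × 0.0160) = 576 rad/s.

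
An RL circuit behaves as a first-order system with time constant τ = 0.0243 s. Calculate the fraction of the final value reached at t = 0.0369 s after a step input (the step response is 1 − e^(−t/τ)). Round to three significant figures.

y/y_∞ ≈ 0.781

y(t)/y_∞ = 1 − e^(−t/τ) = 1 − e^(−0.0369/0.0243) = 1 − e^(−1.52) = 0.781.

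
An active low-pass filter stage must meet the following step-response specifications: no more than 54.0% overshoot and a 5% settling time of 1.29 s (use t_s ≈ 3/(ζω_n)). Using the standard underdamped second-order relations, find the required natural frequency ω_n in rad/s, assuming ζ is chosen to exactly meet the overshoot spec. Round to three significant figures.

From %OS = 100·exp(−πζ/√(1−ζ²)), invert to get ζ = −ln(OS)/√(π² + ln²(OS)) with OS = 0.540.
−ln 0.540 = 0.6162, so ζ = 0.6162/√(π² + 0.3797) = 0.192.
Then ω_n = 3/(ζ t_s) = 3/(0.192 × 1.29) = 12.1 rad/s.

ω_n ≈ 12.1 rad/s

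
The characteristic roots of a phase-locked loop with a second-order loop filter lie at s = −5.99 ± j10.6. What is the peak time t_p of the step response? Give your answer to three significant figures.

t_p = π/ω_d with ω_d = 10.6 (the imaginary part), so t_p = 0.296 s.

t_p ≈ 0.296 s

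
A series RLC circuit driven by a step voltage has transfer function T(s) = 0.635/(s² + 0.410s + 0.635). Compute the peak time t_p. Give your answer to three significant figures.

Comparing the denominator to s² + 2ζω_n s + ω_n²: ω_n = √0.635 = 0.797 rad/s, and 2ζω_n = 0.410 so ζ = 0.410/(2·0.797) = 0.257.
ω_d = 0.797·√(1 − 0.257²) = 0.770 rad/s. Then t_p = π/ω_d = 4.08 s.

t_p ≈ 4.08 s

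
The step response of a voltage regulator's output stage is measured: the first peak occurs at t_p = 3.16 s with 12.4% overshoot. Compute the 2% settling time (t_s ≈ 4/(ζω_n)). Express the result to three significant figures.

t_s ≈ 6.06 s

ζ from %OS: ζ = |ln 0.124|/√(π²+ln²0.124) = 0.553.
From t_p = π/ω_d, ω_d = π/3.16 = 0.994 rad/s, so ω_n = ω_d/√(1−ζ²) = 1.19 rad/s.
t_s ≈ 4/(ζω_n) = 4/(0.553·1.19) = 6.06 s.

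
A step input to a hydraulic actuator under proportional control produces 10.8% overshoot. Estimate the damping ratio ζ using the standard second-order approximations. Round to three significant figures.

ζ = −ln(OS)/√(π² + (ln OS)²). With OS = 0.108, ln OS = −2.226 and ζ = 2.226/3.850 = 0.578.

ζ ≈ 0.578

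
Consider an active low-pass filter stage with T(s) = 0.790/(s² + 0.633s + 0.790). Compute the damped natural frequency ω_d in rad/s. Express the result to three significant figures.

ω_d ≈ 0.831 rad/s

ω_n = √0.790 = 0.889 rad/s; ζ = 0.633/(2·0.889) = 0.356.
ω_d = ω_n√(1−ζ²) = 0.831 rad/s.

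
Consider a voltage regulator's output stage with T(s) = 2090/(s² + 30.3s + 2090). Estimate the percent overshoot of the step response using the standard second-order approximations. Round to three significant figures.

ω_n = √2090 = 45.7 rad/s; ζ = 30.3/(2·45.7) = 0.331.
%OS = 100 e^{−πζ/√(1−ζ²)} with ζ = 0.331 gives 33.2%.

%OS ≈ 33.2%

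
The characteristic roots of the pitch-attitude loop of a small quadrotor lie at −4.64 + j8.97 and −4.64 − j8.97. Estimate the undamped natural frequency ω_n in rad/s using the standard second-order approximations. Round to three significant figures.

|pole| = ω_n = √(4.64² + 8.97²) = 10.1 rad/s; ζ = cos θ = σ/ω_n = 0.459.

ω_n ≈ 10.1 rad/s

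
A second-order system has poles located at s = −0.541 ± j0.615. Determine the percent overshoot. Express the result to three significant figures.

The poles are at −σ ± jω_d with σ = 0.541 and ω_d = 0.615, so ω_n = √(σ²+ω_d²) = 0.819 rad/s and ζ = σ/ω_n = 0.660.
%OS = 100 e^{−πζ/√(1−ζ²)} with ζ = 0.660 gives 6.31%.

%OS ≈ 6.31%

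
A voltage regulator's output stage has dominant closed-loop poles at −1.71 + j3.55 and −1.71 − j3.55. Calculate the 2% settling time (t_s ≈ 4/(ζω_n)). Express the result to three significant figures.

t_s ≈ 2.34 s

For poles at −σ ± jω_d, ζω_n = σ = 1.71, so t_s ≈ 4/σ = 2.34 s.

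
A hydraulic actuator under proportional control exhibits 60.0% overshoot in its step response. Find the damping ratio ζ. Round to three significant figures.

From %OS = 100·exp(−πζ/√(1−ζ²)), invert to get ζ = −ln(OS)/√(π² + ln²(OS)) with OS = 0.600.
−ln 0.600 = 0.5108, so ζ = 0.5108/√(π² + 0.2609) = 0.160.

ζ ≈ 0.160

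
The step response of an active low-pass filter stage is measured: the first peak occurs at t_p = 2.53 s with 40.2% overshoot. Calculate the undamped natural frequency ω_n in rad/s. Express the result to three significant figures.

From the overshoot, ζ = −ln(OS)/√(π²+ln²(OS)) = 0.279.
From t_p = π/ω_d, ω_d = π/2.53 = 1.24 rad/s, so ω_n = ω_d/√(1−ζ²) = 1.29 rad/s.

ω_n ≈ 1.29 rad/s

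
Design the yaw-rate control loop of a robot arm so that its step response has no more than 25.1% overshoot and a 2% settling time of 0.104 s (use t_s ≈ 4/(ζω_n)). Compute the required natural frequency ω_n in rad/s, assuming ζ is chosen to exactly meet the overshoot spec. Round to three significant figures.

ζ = −ln(OS)/√(π² + (ln OS)²). With OS = 0.251, ln OS = −1.382 and ζ = 1.382/3.432 = 0.403.
From t_s ≈ 4/(ζω_n): ω_n = 4/(ζ·t_s) = 4/(0.403·0.104) = 95.5 rad/s.

ω_n ≈ 95.5 rad/s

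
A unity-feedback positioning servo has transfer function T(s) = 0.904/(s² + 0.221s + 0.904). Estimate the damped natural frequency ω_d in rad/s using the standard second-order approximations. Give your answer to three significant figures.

Comparing the denominator to s² + 2ζω_n s + ω_n²: ω_n = √0.904 = 0.951 rad/s, and 2ζω_n = 0.221 so ζ = 0.221/(2·0.951) = 0.116.
ω_d = ω_n√(1−ζ²) = 0.944 rad/s.

ω_d ≈ 0.944 rad/s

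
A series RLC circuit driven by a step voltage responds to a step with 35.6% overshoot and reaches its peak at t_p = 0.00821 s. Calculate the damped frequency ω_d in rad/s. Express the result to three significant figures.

t_p = π/ω_d, so ω_d = π/0.00821 = 383 rad/s.

ω_d ≈ 383 rad/s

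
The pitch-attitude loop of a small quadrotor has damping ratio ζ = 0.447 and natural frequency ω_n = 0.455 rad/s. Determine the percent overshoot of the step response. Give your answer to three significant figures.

For an underdamped second-order system, %OS = 100·exp(−πζ/√(1−ζ²)).
πζ/√(1−ζ²) = π·0.447/√(1−0.200) = 1.570, so %OS = 100·e^(−1.570) = 20.8%.

%OS ≈ 20.8%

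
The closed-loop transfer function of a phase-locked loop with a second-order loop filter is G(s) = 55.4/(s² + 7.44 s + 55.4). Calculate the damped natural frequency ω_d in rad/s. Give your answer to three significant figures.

ω_n = √55.4 = 7.44 rad/s; ζ = 7.44/(2·7.44) = 0.500.
ω_d = ω_n√(1−ζ²) = 6.45 rad/s.

ω_d ≈ 6.45 rad/s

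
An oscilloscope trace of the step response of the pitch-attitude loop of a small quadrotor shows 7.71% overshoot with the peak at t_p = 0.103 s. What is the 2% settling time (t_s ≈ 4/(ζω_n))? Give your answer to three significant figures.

ζ from %OS: ζ = |ln 0.0771|/√(π²+ln²0.0771) = 0.632.
From t_p = π/ω_d, ω_d = π/0.103 = 30.5 rad/s, so ω_n = ω_d/√(1−ζ²) = 39.4 rad/s.
t_s ≈ 4/(ζω_n) = 4/(0.632·39.4) = 0.161 s.

t_s ≈ 0.161 s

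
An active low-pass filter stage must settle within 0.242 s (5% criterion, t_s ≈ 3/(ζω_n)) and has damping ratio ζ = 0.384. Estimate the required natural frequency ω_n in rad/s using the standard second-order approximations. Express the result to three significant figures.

ω_n ≈ 32.3 rad/s

Rearranging t_s ≈ 3/(ζω_n) gives ω_n = 3/(ζ·t_s) = 3/(0.384 × 0.242) = 32.3 rad/s.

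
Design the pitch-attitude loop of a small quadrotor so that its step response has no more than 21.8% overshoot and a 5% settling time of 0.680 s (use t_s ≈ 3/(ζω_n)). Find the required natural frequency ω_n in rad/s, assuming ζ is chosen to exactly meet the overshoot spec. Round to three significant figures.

From %OS = 100·exp(−πζ/√(1−ζ²)), invert to get ζ = −ln(OS)/√(π² + ln²(OS)) with OS = 0.218.
−ln 0.218 = 1.523, so ζ = 1.523/√(π² + 2.320) = 0.436.
From t_s ≈ 3/(ζω_n): ω_n = 3/(ζ·t_s) = 3/(0.436·0.680) = 10.1 rad/s.

ω_n ≈ 10.1 rad/s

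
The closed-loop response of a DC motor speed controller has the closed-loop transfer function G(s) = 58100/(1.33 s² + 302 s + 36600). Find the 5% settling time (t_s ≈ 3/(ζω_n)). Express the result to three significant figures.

Dividing through by 1.33: denominator becomes s² + 227.1 s + 27520.
So ω_n = √27520 = 166 rad/s and ζ = 227.1/(2·166) = 0.684.
t_s ≈ 3/(ζω_n) = 0.0264 s.

t_s ≈ 0.0264 s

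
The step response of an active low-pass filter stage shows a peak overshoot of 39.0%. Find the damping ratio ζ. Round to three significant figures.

ζ ≈ 0.287

ζ = −ln(OS)/√(π² + (ln OS)²). With OS = 0.390, ln OS = −0.9416 and ζ = 0.9416/3.280 = 0.287.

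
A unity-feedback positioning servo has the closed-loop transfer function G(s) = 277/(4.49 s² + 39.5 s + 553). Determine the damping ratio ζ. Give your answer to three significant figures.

ζ ≈ 0.396

Dividing through by 4.49: denominator becomes s² + 8.797 s + 123.2.
So ω_n = √123.2 = 11.1 rad/s and ζ = 8.797/(2·11.1) = 0.396.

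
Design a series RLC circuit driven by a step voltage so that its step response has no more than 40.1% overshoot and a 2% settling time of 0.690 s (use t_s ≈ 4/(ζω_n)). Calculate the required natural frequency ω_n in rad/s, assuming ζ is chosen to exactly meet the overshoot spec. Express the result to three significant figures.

ζ = −ln(OS)/√(π² + (ln OS)²). With OS = 0.401, ln OS = −0.9138 and ζ = 0.9138/3.272 = 0.279.
From t_s ≈ 4/(ζω_n): ω_n = 4/(ζ·t_s) = 4/(0.279·0.690) = 20.8 rad/s.

ω_n ≈ 20.8 rad/s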